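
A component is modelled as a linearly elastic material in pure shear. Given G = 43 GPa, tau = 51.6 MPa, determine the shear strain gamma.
Model: a linearly elastic material in pure shear, so tau = G·gamma.
Solve for gamma: gamma = tau / G.
Convert to SI units:
  G = 43 GPa = 4.3 × 10¹⁰ Pa
  tau = 51.6 MPa = 5.16 × 10⁷ Pa
Substitute:
  gamma = (5.16 × 10⁷) / (4.3 × 10¹⁰)
  gamma = 0.0012
Final answer: gamma = 0.0012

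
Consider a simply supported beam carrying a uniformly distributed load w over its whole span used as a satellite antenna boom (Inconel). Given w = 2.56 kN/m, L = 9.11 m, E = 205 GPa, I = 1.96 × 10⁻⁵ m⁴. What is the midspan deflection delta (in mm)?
Model: a simply supported beam carrying a uniformly distributed load w over its whole span, so delta = (5·w·L^4) / (384·E·I).
Convert to SI units:
  w = 2.56 kN/m = 2560 N/m
  E = 205 GPa = 2.05 × 10¹¹ Pa
Substitute:
  delta = (5 × 2560 × 9.11^4) / (384 × (2.05 × 10¹¹) × (1.96 × 10⁻⁵))
  delta = 0.05714 m
Convert: delta = 0.05714 m = 57.14 mm
Final answer: delta = 57.14 mm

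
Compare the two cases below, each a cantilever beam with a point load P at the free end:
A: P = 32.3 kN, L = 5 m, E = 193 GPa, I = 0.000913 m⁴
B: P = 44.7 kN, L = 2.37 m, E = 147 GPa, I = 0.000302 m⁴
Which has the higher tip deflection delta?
Model: a cantilever beam with a point load P at the free end, so delta = (P·L^3) / (3·E·I) (SI units).
  A: delta = (32300 × 5^3) / (3 × (1.93 × 10¹¹) × 0.000913) = 0.007638 m = 7.638 mm
  B: delta = (44700 × 2.37^3) / (3 × (1.47 × 10¹¹) × 0.000302) = 0.004468 m = 4.468 mm
7.638 mm > 4.468 mm, so A is larger.
Final answer: A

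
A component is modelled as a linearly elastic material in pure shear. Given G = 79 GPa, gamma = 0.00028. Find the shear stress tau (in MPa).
Model: a linearly elastic material in pure shear, so tau = G·gamma.
Convert to SI units:
  G = 79 GPa = 7.9 × 10¹⁰ Pa
Substitute:
  tau = (7.9 × 10¹⁰) × 0.00028
  tau = 2.212 × 10⁷ Pa
Convert: tau = 2.212 × 10⁷ Pa = 22.12 MPa
Final answer: tau = 22.12 MPa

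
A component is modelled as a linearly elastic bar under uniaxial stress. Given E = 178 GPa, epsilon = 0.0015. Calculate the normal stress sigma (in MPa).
Model: a linearly elastic bar under uniaxial stress, so sigma = E·epsilon.
Convert to SI units:
  E = 178 GPa = 1.78 × 10¹¹ Pa
Substitute:
  sigma = (1.78 × 10¹¹) × 0.0015
  sigma = 2.67 × 10⁸ Pa
Convert: sigma = 2.67 × 10⁸ Pa = 267 MPa
Final answer: sigma = 267 MPa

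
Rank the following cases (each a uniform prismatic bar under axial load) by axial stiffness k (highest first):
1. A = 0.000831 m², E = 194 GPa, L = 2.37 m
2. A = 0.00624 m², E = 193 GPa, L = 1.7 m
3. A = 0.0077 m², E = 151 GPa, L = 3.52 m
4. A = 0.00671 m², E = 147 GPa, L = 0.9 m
Model: a uniform prismatic bar under axial load, so k = (A·E) / L (SI units).
  Case 1: k = (0.000831 × (1.94 × 10¹¹)) / 2.37 = 6.802 × 10⁷ N/m = 68.02 MN/m
  Case 2: k = (0.00624 × (1.93 × 10¹¹)) / 1.7 = 7.084 × 10⁸ N/m = 708.4 MN/m
  Case 3: k = (0.0077 × (1.51 × 10¹¹)) / 3.52 = 3.303 × 10⁸ N/m = 330.3 MN/m
  Case 4: k = (0.00671 × (1.47 × 10¹¹)) / 0.9 = 1.096 × 10⁹ N/m = 1096 MN/m
Ordering: 1096 MN/m (case 4) > 708.4 MN/m (case 2) > 330.3 MN/m (case 3) > 68.02 MN/m (case 1)
Final answer: 4, 2, 3, 1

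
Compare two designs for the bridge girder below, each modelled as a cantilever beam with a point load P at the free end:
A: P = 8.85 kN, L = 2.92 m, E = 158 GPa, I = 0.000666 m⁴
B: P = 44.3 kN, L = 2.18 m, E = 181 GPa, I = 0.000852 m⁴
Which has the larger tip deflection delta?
Model: a cantilever beam with a point load P at the free end, so delta = (P·L^3) / (3·E·I) (SI units).
  A: delta = (8850 × 2.92^3) / (3 × (1.58 × 10¹¹) × 0.000666) = 0.000698 m = 0.698 mm
  B: delta = (44300 × 2.18^3) / (3 × (1.81 × 10¹¹) × 0.000852) = 0.0009921 m = 0.9921 mm
0.9921 mm > 0.698 mm, so B is larger.
Final answer: B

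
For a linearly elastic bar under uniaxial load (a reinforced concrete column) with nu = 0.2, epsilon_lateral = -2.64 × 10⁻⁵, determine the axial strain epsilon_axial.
Model: a linearly elastic bar under uniaxial load, so epsilon_lateral = -nu·epsilon_axial.
Solve for epsilon_axial: epsilon_axial = -epsilon_lateral / nu.
Substitute:
  epsilon_axial = -(-2.64 × 10⁻⁵) / 0.2
  epsilon_axial = 0.000132
Final answer: epsilon_axial = 0.000132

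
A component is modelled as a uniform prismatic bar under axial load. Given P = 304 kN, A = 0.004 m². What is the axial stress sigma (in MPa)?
Model: a uniform prismatic bar under axial load, so sigma = P / A.
Convert to SI units:
  P = 304 kN = 304000 N
Substitute:
  sigma = 304000 / 0.004
  sigma = 7.6 × 10⁷ Pa
Convert: sigma = 7.6 × 10⁷ Pa = 76 MPa
Final answer: sigma = 76 MPa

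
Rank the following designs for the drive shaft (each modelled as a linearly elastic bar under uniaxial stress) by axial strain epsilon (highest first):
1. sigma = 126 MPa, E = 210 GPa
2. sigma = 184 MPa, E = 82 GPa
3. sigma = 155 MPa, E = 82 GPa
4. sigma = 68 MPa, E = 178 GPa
Model: a linearly elastic bar under uniaxial stress, so epsilon = sigma / E (SI units).
  Case 1: epsilon = (1.26 × 10⁸) / (2.1 × 10¹¹) = 0.0006
  Case 2: epsilon = (1.84 × 10⁸) / (8.2 × 10¹⁰) = 0.002244
  Case 3: epsilon = (1.55 × 10⁸) / (8.2 × 10¹⁰) = 0.00189
  Case 4: epsilon = (6.8 × 10⁷) / (1.78 × 10¹¹) = 0.000382
Ordering: 0.002244 (case 2) > 0.00189 (case 3) > 0.0006 (case 1) > 0.000382 (case 4)
Final answer: 2, 3, 1, 4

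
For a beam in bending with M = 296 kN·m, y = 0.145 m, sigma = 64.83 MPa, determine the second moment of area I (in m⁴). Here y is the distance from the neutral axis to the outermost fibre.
Model: a beam in bending, so sigma = (M·y) / I.
Solve for I: I = (M·y) / sigma.
Convert to SI units:
  M = 296 kN·m = 296000 N·m
  sigma = 64.83 MPa = 6.483 × 10⁷ Pa
Substitute:
  I = (296000 × 0.145) / (6.483 × 10⁷)
  I = 0.000662 m⁴
Final answer: I = 0.000662 m⁴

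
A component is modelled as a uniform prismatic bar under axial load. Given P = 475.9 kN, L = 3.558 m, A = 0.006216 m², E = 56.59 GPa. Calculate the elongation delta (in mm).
Model: a uniform prismatic bar under axial load, so delta = (P·L) / (A·E).
Convert to SI units:
  P = 475.9 kN = 475900 N
  E = 56.59 GPa = 5.659 × 10¹⁰ Pa
Substitute:
  delta = (475900 × 3.558) / (0.006216 × (5.659 × 10¹⁰))
  delta = 0.004814 m
Convert: delta = 0.004814 m = 4.814 mm
Final answer: delta = 4.814 mm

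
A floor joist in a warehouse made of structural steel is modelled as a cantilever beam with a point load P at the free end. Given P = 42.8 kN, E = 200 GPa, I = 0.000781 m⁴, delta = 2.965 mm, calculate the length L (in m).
Model: a cantilever beam with a point load P at the free end, so delta = (P·L^3) / (3·E·I).
Solve for L: L = ((3·delta·E·I) / P)^(1/3).
Convert to SI units:
  P = 42.8 kN = 42800 N
  E = 200 GPa = 2 × 10¹¹ Pa
  delta = 2.965 mm = 0.002965 m
Substitute:
  L = ((3 × 0.002965 × (2 × 10¹¹) × 0.000781) / 42800)^(1/3)
  L = 3.19 m
Final answer: L = 3.19 m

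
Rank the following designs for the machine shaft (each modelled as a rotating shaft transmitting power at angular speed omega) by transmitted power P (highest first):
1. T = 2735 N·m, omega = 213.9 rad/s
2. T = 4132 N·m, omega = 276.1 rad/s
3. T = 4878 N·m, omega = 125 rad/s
Model: a rotating shaft transmitting power at angular speed omega, so P = T·omega (SI units).
  Case 1: P = 2735 × 213.9 = 585000 W = 585 kW
  Case 2: P = 4132 × 276.1 = 1.141 × 10⁶ W = 1141 kW
  Case 3: P = 4878 × 125 = 609800 W = 609.8 kW
Ordering: 1141 kW (case 2) > 609.8 kW (case 3) > 585 kW (case 1)
Final answer: 2, 3, 1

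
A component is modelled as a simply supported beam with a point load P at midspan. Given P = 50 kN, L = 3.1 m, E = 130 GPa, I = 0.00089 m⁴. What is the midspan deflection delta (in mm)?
Model: a simply supported beam with a point load P at midspan, so delta = (P·L^3) / (48·E·I).
Convert to SI units:
  P = 50 kN = 50000 N
  E = 130 GPa = 1.3 × 10¹¹ Pa
Substitute:
  delta = (50000 × 3.1^3) / (48 × (1.3 × 10¹¹) × 0.00089)
  delta = 0.0002682 m
Convert: delta = 0.0002682 m = 0.2682 mm
Final answer: delta = 0.2682 mm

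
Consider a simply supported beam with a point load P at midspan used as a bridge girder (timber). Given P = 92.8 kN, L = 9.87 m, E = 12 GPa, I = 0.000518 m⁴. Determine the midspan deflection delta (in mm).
Model: a simply supported beam with a point load P at midspan, so delta = (P·L^3) / (48·E·I).
Convert to SI units:
  P = 92.8 kN = 92800 N
  E = 12 GPa = 1.2 × 10¹⁰ Pa
Substitute:
  delta = (92800 × 9.87^3) / (48 × (1.2 × 10¹⁰) × 0.000518)
  delta = 0.2991 m
Convert: delta = 0.2991 m = 299.1 mm
Final answer: delta = 299.1 mm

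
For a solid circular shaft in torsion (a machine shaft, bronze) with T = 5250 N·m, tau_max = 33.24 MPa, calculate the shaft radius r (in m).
Model: a solid circular shaft in torsion, so tau_max = (2·T) / (π·r^3).
Solve for r: r = ((2·T) / (π·tau_max))^(1/3).
Convert to SI units:
  tau_max = 33.24 MPa = 3.324 × 10⁷ Pa
Substitute:
  r = ((2 × 5250) / (π × (3.324 × 10⁷)))^(1/3)
  r = 0.0465 m
Final answer: r = 0.0465 m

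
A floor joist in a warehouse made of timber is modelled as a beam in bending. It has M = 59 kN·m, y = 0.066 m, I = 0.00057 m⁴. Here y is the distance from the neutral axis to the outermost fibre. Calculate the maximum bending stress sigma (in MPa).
Model: a beam in bending, so sigma = (M·y) / I.
Convert to SI units:
  M = 59 kN·m = 59000 N·m
Substitute:
  sigma = (59000 × 0.066) / 0.00057
  sigma = 6.832 × 10⁶ Pa
Convert: sigma = 6.832 × 10⁶ Pa = 6.832 MPa
Final answer: sigma = 6.832 MPa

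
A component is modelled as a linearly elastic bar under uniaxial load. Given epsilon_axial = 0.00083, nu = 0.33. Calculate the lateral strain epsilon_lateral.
Model: a linearly elastic bar under uniaxial load, so epsilon_lateral = -nu·epsilon_axial.
Substitute:
  epsilon_lateral = -(0.33 × 0.00083)
  epsilon_lateral = -0.0002739
Final answer: epsilon_lateral = -0.0002739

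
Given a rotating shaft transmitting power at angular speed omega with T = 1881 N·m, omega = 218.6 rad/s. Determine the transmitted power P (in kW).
Model: a rotating shaft transmitting power at angular speed omega, so P = T·omega.
Substitute:
  P = 1881 × 218.6
  P = 411200 W
Convert: P = 411200 W = 411.2 kW
Final answer: P = 411.2 kW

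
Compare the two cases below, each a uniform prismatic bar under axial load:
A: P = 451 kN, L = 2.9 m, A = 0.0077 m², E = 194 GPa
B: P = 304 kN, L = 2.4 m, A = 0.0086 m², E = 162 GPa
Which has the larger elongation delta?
Model: a uniform prismatic bar under axial load, so delta = (P·L) / (A·E) (SI units).
  A: delta = (451000 × 2.9) / (0.0077 × (1.94 × 10¹¹)) = 0.0008756 m = 0.8756 mm
  B: delta = (304000 × 2.4) / (0.0086 × (1.62 × 10¹¹)) = 0.0005237 m = 0.5237 mm
0.8756 mm > 0.5237 mm, so A is larger.
Final answer: A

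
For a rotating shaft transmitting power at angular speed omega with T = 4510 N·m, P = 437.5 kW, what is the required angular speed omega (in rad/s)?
Model: a rotating shaft transmitting power at angular speed omega, so P = T·omega.
Solve for omega: omega = P / T.
Convert to SI units:
  P = 437.5 kW = 437500 W
Substitute:
  omega = 437500 / 4510
  omega = 97.01 rad/s
Final answer: omega = 97.01 rad/s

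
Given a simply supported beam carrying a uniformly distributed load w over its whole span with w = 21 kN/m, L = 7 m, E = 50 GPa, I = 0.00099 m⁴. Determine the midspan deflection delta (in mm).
Model: a simply supported beam carrying a uniformly distributed load w over its whole span, so delta = (5·w·L^4) / (384·E·I).
Convert to SI units:
  w = 21 kN/m = 21000 N/m
  E = 50 GPa = 5 × 10¹⁰ Pa
Substitute:
  delta = (5 × 21000 × 7^4) / (384 × (5 × 10¹⁰) × 0.00099)
  delta = 0.01326 m
Convert: delta = 0.01326 m = 13.26 mm
Final answer: delta = 13.26 mm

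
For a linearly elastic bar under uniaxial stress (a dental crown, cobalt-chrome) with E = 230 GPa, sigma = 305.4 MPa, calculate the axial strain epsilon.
Model: a linearly elastic bar under uniaxial stress, so sigma = E·epsilon.
Solve for epsilon: epsilon = sigma / E.
Convert to SI units:
  E = 230 GPa = 2.3 × 10¹¹ Pa
  sigma = 305.4 MPa = 3.054 × 10⁸ Pa
Substitute:
  epsilon = (3.054 × 10⁸) / (2.3 × 10¹¹)
  epsilon = 0.001328
Final answer: epsilon = 0.001328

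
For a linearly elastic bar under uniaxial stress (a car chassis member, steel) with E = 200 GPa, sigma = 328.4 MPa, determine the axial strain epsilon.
Model: a linearly elastic bar under uniaxial stress, so sigma = E·epsilon.
Solve for epsilon: epsilon = sigma / E.
Convert to SI units:
  E = 200 GPa = 2 × 10¹¹ Pa
  sigma = 328.4 MPa = 3.284 × 10⁸ Pa
Substitute:
  epsilon = (3.284 × 10⁸) / (2 × 10¹¹)
  epsilon = 0.001642
Final answer: epsilon = 0.001642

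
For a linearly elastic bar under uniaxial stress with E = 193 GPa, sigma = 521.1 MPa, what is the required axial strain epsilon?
Model: a linearly elastic bar under uniaxial stress, so sigma = E·epsilon.
Solve for epsilon: epsilon = sigma / E.
Convert to SI units:
  E = 193 GPa = 1.93 × 10¹¹ Pa
  sigma = 521.1 MPa = 5.211 × 10⁸ Pa
Substitute:
  epsilon = (5.211 × 10⁸) / (1.93 × 10¹¹)
  epsilon = 0.0027
Final answer: epsilon = 0.0027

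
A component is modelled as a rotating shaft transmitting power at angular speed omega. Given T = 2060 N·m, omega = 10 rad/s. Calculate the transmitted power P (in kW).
Model: a rotating shaft transmitting power at angular speed omega, so P = T·omega.
Substitute:
  P = 2060 × 10
  P = 20600 W
Convert: P = 20600 W = 20.6 kW
Final answer: P = 20.6 kW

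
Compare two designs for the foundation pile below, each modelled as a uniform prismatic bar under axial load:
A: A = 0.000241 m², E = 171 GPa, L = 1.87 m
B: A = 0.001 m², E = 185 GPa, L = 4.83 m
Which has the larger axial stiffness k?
Model: a uniform prismatic bar under axial load, so k = (A·E) / L (SI units).
  A: k = (0.000241 × (1.71 × 10¹¹)) / 1.87 = 2.204 × 10⁷ N/m = 22.04 MN/m
  B: k = (0.001 × (1.85 × 10¹¹)) / 4.83 = 3.83 × 10⁷ N/m = 38.3 MN/m
38.3 MN/m > 22.04 MN/m, so B is larger.
Final answer: B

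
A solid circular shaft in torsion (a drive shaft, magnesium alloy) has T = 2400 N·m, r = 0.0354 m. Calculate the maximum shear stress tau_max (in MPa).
Model: a solid circular shaft in torsion, so tau_max = (2·T) / (π·r^3).
Substitute:
  tau_max = (2 × 2400) / (π × 0.0354^3)
  tau_max = 3.444 × 10⁷ Pa
Convert: tau_max = 3.444 × 10⁷ Pa = 34.44 MPa
Final answer: tau_max = 34.44 MPa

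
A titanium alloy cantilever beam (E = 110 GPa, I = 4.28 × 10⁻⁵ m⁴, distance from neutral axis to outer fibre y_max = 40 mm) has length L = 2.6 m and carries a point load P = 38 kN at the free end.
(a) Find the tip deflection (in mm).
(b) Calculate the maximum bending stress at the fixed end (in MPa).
(a) Tip deflection of a cantilever with an end point load: δ = P·L^3 / (3·E·I). Convert P = 38 kN = 38000 N, E = 110 GPa = 1.1 × 10¹¹ Pa.
  δ = (38000 × 2.6^3) / (3 × (1.1 × 10¹¹) × (4.28 × 10⁻⁵)) = 0.04729 m = 47.29 mm
(b) Maximum bending moment at the fixed end: M = P·L = 38000 × 2.6 = 98800 N·m. Convert y_max = 40 mm = 0.04 m.
  σ = M·y_max / I = (98800 × 0.04) / (4.28 × 10⁻⁵) = 9.234 × 10⁷ Pa = 92.34 MPa
Final answer: (a) δ = 47.29 mm, (b) σ = 92.34 MPa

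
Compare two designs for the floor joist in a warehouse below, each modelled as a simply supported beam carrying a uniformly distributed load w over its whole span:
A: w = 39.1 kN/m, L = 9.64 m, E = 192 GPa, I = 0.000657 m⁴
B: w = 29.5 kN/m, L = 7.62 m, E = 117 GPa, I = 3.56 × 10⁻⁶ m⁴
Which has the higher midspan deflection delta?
Model: a simply supported beam carrying a uniformly distributed load w over its whole span, so delta = (5·w·L^4) / (384·E·I) (SI units).
  A: delta = (5 × 39100 × 9.64^4) / (384 × (1.92 × 10¹¹) × 0.000657) = 0.03485 m = 34.85 mm
  B: delta = (5 × 29500 × 7.62^4) / (384 × (1.17 × 10¹¹) × (3.56 × 10⁻⁶)) = 3.109 m = 3109 mm
3109 mm > 34.85 mm, so B is larger.
Final answer: B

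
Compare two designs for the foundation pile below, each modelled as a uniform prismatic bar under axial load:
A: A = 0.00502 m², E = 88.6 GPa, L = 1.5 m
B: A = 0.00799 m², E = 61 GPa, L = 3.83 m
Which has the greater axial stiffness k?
Model: a uniform prismatic bar under axial load, so k = (A·E) / L (SI units).
  A: k = (0.00502 × (8.86 × 10¹⁰)) / 1.5 = 2.965 × 10⁸ N/m = 296.5 MN/m
  B: k = (0.00799 × (6.1 × 10¹⁰)) / 3.83 = 1.273 × 10⁸ N/m = 127.3 MN/m
296.5 MN/m > 127.3 MN/m, so A is larger.
Final answer: A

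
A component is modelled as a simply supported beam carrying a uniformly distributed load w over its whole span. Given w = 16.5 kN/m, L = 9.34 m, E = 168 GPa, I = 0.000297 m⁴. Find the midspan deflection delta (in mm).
Model: a simply supported beam carrying a uniformly distributed load w over its whole span, so delta = (5·w·L^4) / (384·E·I).
Convert to SI units:
  w = 16.5 kN/m = 16500 N/m
  E = 168 GPa = 1.68 × 10¹¹ Pa
Substitute:
  delta = (5 × 16500 × 9.34^4) / (384 × (1.68 × 10¹¹) × 0.000297)
  delta = 0.03277 m
Convert: delta = 0.03277 m = 32.77 mm
Final answer: delta = 32.77 mm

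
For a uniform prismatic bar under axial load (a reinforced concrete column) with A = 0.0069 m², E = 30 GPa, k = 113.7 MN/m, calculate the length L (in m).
Model: a uniform prismatic bar under axial load, so k = (A·E) / L.
Solve for L: L = (A·E) / k.
Convert to SI units:
  E = 30 GPa = 3 × 10¹⁰ Pa
  k = 113.7 MN/m = 1.137 × 10⁸ N/m
Substitute:
  L = (0.0069 × (3 × 10¹⁰)) / (1.137 × 10⁸)
  L = 1.821 m
Final answer: L = 1.821 m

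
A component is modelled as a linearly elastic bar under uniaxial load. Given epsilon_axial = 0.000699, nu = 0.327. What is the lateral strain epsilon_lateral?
Model: a linearly elastic bar under uniaxial load, so epsilon_lateral = -nu·epsilon_axial.
Substitute:
  epsilon_lateral = -(0.327 × 0.000699)
  epsilon_lateral = -0.0002286
Final answer: epsilon_lateral = -0.0002286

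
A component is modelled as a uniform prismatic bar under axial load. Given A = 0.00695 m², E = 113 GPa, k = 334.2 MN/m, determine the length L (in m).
Model: a uniform prismatic bar under axial load, so k = (A·E) / L.
Solve for L: L = (A·E) / k.
Convert to SI units:
  E = 113 GPa = 1.13 × 10¹¹ Pa
  k = 334.2 MN/m = 3.342 × 10⁸ N/m
Substitute:
  L = (0.00695 × (1.13 × 10¹¹)) / (3.342 × 10⁸)
  L = 2.35 m
Final answer: L = 2.35 m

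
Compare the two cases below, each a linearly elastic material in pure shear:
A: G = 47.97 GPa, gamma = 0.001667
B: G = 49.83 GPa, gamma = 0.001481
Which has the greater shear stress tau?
Model: a linearly elastic material in pure shear, so tau = G·gamma (SI units).
  A: tau = (4.797 × 10¹⁰) × 0.001667 = 7.997 × 10⁷ Pa = 79.97 MPa
  B: tau = (4.983 × 10¹⁰) × 0.001481 = 7.38 × 10⁷ Pa = 73.8 MPa
79.97 MPa > 73.8 MPa, so A is larger.
Final answer: A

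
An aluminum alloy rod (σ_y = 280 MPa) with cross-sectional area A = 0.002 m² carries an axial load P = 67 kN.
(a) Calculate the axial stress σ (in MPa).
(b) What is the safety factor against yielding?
(a) Axial stress σ = P/A. Convert P = 67 kN = 67000 N.
  σ = 67000 / 0.002 = 3.35 × 10⁷ Pa = 33.5 MPa
(b) Safety factor SF = σ_y/σ = 280 / 33.5 = 8.358
Final answer: (a) σ = 33.5 MPa, (b) SF = 8.358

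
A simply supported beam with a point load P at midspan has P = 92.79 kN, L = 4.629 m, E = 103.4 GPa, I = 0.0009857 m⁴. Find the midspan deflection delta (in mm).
Model: a simply supported beam with a point load P at midspan, so delta = (P·L^3) / (48·E·I).
Convert to SI units:
  P = 92.79 kN = 92790 N
  E = 103.4 GPa = 1.034 × 10¹¹ Pa
Substitute:
  delta = (92790 × 4.629^3) / (48 × (1.034 × 10¹¹) × 0.0009857)
  delta = 0.001881 m
Convert: delta = 0.001881 m = 1.881 mm
Final answer: delta = 1.881 mm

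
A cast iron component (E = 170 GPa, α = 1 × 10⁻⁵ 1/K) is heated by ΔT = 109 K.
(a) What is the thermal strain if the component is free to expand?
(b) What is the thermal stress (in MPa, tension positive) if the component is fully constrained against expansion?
(a) Free thermal strain ε_th = α·ΔT = (1 × 10⁻⁵) × 109 = 0.00109
(b) Fully constrained, the expansion is suppressed, so σ = -E·α·ΔT. Convert E = 170 GPa = 1.7 × 10¹¹ Pa.
  σ = -(1.7 × 10¹¹) × (1 × 10⁻⁵) × 109 = -1.853 × 10⁸ Pa = -185.3 MPa (compressive)
Final answer: (a) ε_th = 0.00109, (b) σ = -185.3 MPa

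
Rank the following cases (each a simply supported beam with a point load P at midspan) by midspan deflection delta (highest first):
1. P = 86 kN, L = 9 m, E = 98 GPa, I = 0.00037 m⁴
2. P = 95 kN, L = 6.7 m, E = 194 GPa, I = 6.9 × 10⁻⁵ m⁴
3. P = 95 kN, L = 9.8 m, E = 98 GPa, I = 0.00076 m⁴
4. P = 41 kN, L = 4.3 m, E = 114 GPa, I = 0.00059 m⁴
Model: a simply supported beam with a point load P at midspan, so delta = (P·L^3) / (48·E·I) (SI units).
  Case 1: delta = (86000 × 9^3) / (48 × (9.8 × 10¹⁰) × 0.00037) = 0.03602 m = 36.02 mm
  Case 2: delta = (95000 × 6.7^3) / (48 × (1.94 × 10¹¹) × (6.9 × 10⁻⁵)) = 0.04447 m = 44.47 mm
  Case 3: delta = (95000 × 9.8^3) / (48 × (9.8 × 10¹⁰) × 0.00076) = 0.02501 m = 25.01 mm
  Case 4: delta = (41000 × 4.3^3) / (48 × (1.14 × 10¹¹) × 0.00059) = 0.00101 m = 1.01 mm
Ordering: 44.47 mm (case 2) > 36.02 mm (case 1) > 25.01 mm (case 3) > 1.01 mm (case 4)
Final answer: 2, 1, 3, 4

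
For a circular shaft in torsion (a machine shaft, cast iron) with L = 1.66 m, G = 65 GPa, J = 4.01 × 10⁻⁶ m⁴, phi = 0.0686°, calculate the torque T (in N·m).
Model: a circular shaft in torsion, so phi = (T·L) / (G·J).
Solve for T: T = (phi·G·J) / L.
Convert to SI units:
  G = 65 GPa = 6.5 × 10¹⁰ Pa
  phi = 0.0686° = 0.001197 rad
Substitute:
  T = (0.001197 × (6.5 × 10¹⁰) × (4.01 × 10⁻⁶)) / 1.66
  T = 188 N·m
Final answer: T = 188 N·m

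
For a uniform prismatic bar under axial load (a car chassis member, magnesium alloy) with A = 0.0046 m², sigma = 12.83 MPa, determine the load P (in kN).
Model: a uniform prismatic bar under axial load, so sigma = P / A.
Solve for P: P = sigma·A.
Convert to SI units:
  sigma = 12.83 MPa = 1.283 × 10⁷ Pa
Substitute:
  P = (1.283 × 10⁷) × 0.0046
  P = 59020 N
Convert: P = 59020 N = 59.02 kN
Final answer: P = 59.02 kN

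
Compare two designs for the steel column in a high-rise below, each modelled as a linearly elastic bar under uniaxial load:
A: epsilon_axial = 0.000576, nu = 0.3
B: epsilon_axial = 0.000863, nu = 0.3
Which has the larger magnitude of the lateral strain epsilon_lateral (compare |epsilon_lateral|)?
Model: a linearly elastic bar under uniaxial load, so epsilon_lateral = -nu·epsilon_axial (SI units).
  A: epsilon_lateral = -(0.3 × 0.000576) = -0.0001728
  B: epsilon_lateral = -(0.3 × 0.000863) = -0.0002589
|epsilon_lateral|: A = 0.0001728, B = 0.0002589, so B is larger in magnitude.
Final answer: B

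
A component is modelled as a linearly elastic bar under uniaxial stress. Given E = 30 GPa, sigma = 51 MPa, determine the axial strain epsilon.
Model: a linearly elastic bar under uniaxial stress, so sigma = E·epsilon.
Solve for epsilon: epsilon = sigma / E.
Convert to SI units:
  E = 30 GPa = 3 × 10¹⁰ Pa
  sigma = 51 MPa = 5.1 × 10⁷ Pa
Substitute:
  epsilon = (5.1 × 10⁷) / (3 × 10¹⁰)
  epsilon = 0.0017
Final answer: epsilon = 0.0017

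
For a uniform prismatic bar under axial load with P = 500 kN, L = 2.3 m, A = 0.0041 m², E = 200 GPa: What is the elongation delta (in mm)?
Model: a uniform prismatic bar under axial load, so delta = (P·L) / (A·E).
Convert to SI units:
  P = 500 kN = 500000 N
  E = 200 GPa = 2 × 10¹¹ Pa
Substitute:
  delta = (500000 × 2.3) / (0.0041 × (2 × 10¹¹))
  delta = 0.001402 m
Convert: delta = 0.001402 m = 1.402 mm
Final answer: delta = 1.402 mm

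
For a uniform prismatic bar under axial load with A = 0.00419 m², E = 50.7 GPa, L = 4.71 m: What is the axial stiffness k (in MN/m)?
Model: a uniform prismatic bar under axial load, so k = (A·E) / L.
Convert to SI units:
  E = 50.7 GPa = 5.07 × 10¹⁰ Pa
Substitute:
  k = (0.00419 × (5.07 × 10¹⁰)) / 4.71
  k = 4.51 × 10⁷ N/m
Convert: k = 4.51 × 10⁷ N/m = 45.1 MN/m
Final answer: k = 45.1 MN/m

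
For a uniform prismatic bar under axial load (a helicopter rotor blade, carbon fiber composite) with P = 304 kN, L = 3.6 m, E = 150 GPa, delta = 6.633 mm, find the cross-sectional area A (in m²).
Model: a uniform prismatic bar under axial load, so delta = (P·L) / (A·E).
Solve for A: A = (P·L) / (delta·E).
Convert to SI units:
  P = 304 kN = 304000 N
  E = 150 GPa = 1.5 × 10¹¹ Pa
  delta = 6.633 mm = 0.006633 m
Substitute:
  A = (304000 × 3.6) / (0.006633 × (1.5 × 10¹¹))
  A = 0.0011 m²
Final answer: A = 0.0011 m²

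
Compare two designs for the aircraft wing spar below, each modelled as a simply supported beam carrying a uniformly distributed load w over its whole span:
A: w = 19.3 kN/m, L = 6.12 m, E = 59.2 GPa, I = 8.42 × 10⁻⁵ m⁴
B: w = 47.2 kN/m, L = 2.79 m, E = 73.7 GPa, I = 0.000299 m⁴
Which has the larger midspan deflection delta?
Model: a simply supported beam carrying a uniformly distributed load w over its whole span, so delta = (5·w·L^4) / (384·E·I) (SI units).
  A: delta = (5 × 19300 × 6.12^4) / (384 × (5.92 × 10¹⁰) × (8.42 × 10⁻⁵)) = 0.07072 m = 70.72 mm
  B: delta = (5 × 47200 × 2.79^4) / (384 × (7.37 × 10¹⁰) × 0.000299) = 0.00169 m = 1.69 mm
70.72 mm > 1.69 mm, so A is larger.
Final answer: A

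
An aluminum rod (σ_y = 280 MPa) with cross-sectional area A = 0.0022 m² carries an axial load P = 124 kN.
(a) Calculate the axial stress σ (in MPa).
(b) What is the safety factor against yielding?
(a) Axial stress σ = P/A. Convert P = 124 kN = 124000 N.
  σ = 124000 / 0.0022 = 5.636 × 10⁷ Pa = 56.36 MPa
(b) Safety factor SF = σ_y/σ = 280 / 56.36 = 4.968
Final answer: (a) σ = 56.36 MPa, (b) SF = 4.968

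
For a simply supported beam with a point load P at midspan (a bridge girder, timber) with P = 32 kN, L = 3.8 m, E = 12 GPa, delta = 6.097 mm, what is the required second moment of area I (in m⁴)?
Model: a simply supported beam with a point load P at midspan, so delta = (P·L^3) / (48·E·I).
Solve for I: I = (P·L^3) / (48·delta·E).
Convert to SI units:
  P = 32 kN = 32000 N
  E = 12 GPa = 1.2 × 10¹⁰ Pa
  delta = 6.097 mm = 0.006097 m
Substitute:
  I = (32000 × 3.8^3) / (48 × 0.006097 × (1.2 × 10¹⁰))
  I = 0.0005 m⁴
Final answer: I = 0.0005 m⁴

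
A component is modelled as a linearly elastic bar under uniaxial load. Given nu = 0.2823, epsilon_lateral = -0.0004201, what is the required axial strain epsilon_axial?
Model: a linearly elastic bar under uniaxial load, so epsilon_lateral = -nu·epsilon_axial.
Solve for epsilon_axial: epsilon_axial = -epsilon_lateral / nu.
Substitute:
  epsilon_axial = -(-0.0004201) / 0.2823
  epsilon_axial = 0.001488
Final answer: epsilon_axial = 0.001488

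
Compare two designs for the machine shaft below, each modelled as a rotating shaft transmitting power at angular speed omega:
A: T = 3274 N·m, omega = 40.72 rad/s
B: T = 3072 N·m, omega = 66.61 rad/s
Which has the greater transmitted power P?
Model: a rotating shaft transmitting power at angular speed omega, so P = T·omega (SI units).
  A: P = 3274 × 40.72 = 133300 W = 133.3 kW
  B: P = 3072 × 66.61 = 204600 W = 204.6 kW
204.6 kW > 133.3 kW, so B is larger.
Final answer: B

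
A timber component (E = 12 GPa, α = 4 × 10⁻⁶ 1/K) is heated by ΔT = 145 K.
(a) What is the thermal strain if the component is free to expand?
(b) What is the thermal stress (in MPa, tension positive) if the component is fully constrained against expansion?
(a) Free thermal strain ε_th = α·ΔT = (4 × 10⁻⁶) × 145 = 0.00058
(b) Fully constrained, the expansion is suppressed, so σ = -E·α·ΔT. Convert E = 12 GPa = 1.2 × 10¹⁰ Pa.
  σ = -(1.2 × 10¹⁰) × (4 × 10⁻⁶) × 145 = -6.96 × 10⁶ Pa = -6.96 MPa (compressive)
Final answer: (a) ε_th = 0.00058, (b) σ = -6.96 MPa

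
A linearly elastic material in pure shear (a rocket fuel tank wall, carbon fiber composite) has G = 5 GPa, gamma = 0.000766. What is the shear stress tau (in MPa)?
Model: a linearly elastic material in pure shear, so tau = G·gamma.
Convert to SI units:
  G = 5 GPa = 5 × 10⁹ Pa
Substitute:
  tau = (5 × 10⁹) × 0.000766
  tau = 3.83 × 10⁶ Pa
Convert: tau = 3.83 × 10⁶ Pa = 3.83 MPa
Final answer: tau = 3.83 MPa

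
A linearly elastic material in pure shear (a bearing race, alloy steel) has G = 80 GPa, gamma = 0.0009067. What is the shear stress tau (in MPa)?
Model: a linearly elastic material in pure shear, so tau = G·gamma.
Convert to SI units:
  G = 80 GPa = 8 × 10¹⁰ Pa
Substitute:
  tau = (8 × 10¹⁰) × 0.0009067
  tau = 7.254 × 10⁷ Pa
Convert: tau = 7.254 × 10⁷ Pa = 72.54 MPa
Final answer: tau = 72.54 MPa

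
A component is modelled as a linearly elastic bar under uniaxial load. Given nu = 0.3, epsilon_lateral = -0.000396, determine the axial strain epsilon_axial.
Model: a linearly elastic bar under uniaxial load, so epsilon_lateral = -nu·epsilon_axial.
Solve for epsilon_axial: epsilon_axial = -epsilon_lateral / nu.
Substitute:
  epsilon_axial = -(-0.000396) / 0.3
  epsilon_axial = 0.00132
Final answer: epsilon_axial = 0.00132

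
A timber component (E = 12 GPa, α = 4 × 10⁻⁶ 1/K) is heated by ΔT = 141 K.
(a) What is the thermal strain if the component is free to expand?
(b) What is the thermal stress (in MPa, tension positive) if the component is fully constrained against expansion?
(a) Free thermal strain ε_th = α·ΔT = (4 × 10⁻⁶) × 141 = 0.000564
(b) Fully constrained, the expansion is suppressed, so σ = -E·α·ΔT. Convert E = 12 GPa = 1.2 × 10¹⁰ Pa.
  σ = -(1.2 × 10¹⁰) × (4 × 10⁻⁶) × 141 = -6.768 × 10⁶ Pa = -6.768 MPa (compressive)
Final answer: (a) ε_th = 0.000564, (b) σ = -6.768 MPa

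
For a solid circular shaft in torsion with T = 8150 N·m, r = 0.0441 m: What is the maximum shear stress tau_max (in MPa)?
Model: a solid circular shaft in torsion, so tau_max = (2·T) / (π·r^3).
Substitute:
  tau_max = (2 × 8150) / (π × 0.0441^3)
  tau_max = 6.05 × 10⁷ Pa
Convert: tau_max = 6.05 × 10⁷ Pa = 60.5 MPa
Final answer: tau_max = 60.5 MPa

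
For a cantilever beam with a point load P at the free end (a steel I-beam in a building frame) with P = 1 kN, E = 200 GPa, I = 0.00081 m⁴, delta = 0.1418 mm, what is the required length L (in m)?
Model: a cantilever beam with a point load P at the free end, so delta = (P·L^3) / (3·E·I).
Solve for L: L = ((3·delta·E·I) / P)^(1/3).
Convert to SI units:
  P = 1 kN = 1000 N
  E = 200 GPa = 2 × 10¹¹ Pa
  delta = 0.1418 mm = 0.0001418 m
Substitute:
  L = ((3 × 0.0001418 × (2 × 10¹¹) × 0.00081) / 1000)^(1/3)
  L = 4.1 m
Final answer: L = 4.1 m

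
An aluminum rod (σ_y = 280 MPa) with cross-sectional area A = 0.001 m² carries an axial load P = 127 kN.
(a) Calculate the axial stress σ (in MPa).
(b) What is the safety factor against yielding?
(a) Axial stress σ = P/A. Convert P = 127 kN = 127000 N.
  σ = 127000 / 0.001 = 1.27 × 10⁸ Pa = 127 MPa
(b) Safety factor SF = σ_y/σ = 280 / 127 = 2.205
Final answer: (a) σ = 127 MPa, (b) SF = 2.205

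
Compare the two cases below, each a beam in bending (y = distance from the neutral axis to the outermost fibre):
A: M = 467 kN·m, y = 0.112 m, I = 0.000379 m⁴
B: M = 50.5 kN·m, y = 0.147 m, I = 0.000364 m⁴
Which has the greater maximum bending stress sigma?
Model: a beam in bending (y = distance from the neutral axis to the outermost fibre), so sigma = (M·y) / I (SI units).
  A: sigma = (467000 × 0.112) / 0.000379 = 1.38 × 10⁸ Pa = 138 MPa
  B: sigma = (50500 × 0.147) / 0.000364 = 2.039 × 10⁷ Pa = 20.39 MPa
138 MPa > 20.39 MPa, so A is larger.
Final answer: A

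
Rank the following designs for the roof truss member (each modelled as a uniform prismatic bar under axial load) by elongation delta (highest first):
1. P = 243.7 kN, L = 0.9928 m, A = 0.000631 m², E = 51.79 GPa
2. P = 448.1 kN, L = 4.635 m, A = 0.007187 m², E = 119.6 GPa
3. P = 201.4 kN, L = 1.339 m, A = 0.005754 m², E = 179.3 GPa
Model: a uniform prismatic bar under axial load, so delta = (P·L) / (A·E) (SI units).
  Case 1: delta = (243700 × 0.9928) / (0.000631 × (5.179 × 10¹⁰)) = 0.007404 m = 7.404 mm
  Case 2: delta = (448100 × 4.635) / (0.007187 × (1.196 × 10¹¹)) = 0.002416 m = 2.416 mm
  Case 3: delta = (201400 × 1.339) / (0.005754 × (1.793 × 10¹¹)) = 0.0002614 m = 0.2614 mm
Ordering: 7.404 mm (case 1) > 2.416 mm (case 2) > 0.2614 mm (case 3)
Final answer: 1, 2, 3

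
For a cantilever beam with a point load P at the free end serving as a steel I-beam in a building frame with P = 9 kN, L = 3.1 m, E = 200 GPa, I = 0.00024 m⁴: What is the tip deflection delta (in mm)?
Model: a cantilever beam with a point load P at the free end, so delta = (P·L^3) / (3·E·I).
Convert to SI units:
  P = 9 kN = 9000 N
  E = 200 GPa = 2 × 10¹¹ Pa
Substitute:
  delta = (9000 × 3.1^3) / (3 × (2 × 10¹¹) × 0.00024)
  delta = 0.001862 m
Convert: delta = 0.001862 m = 1.862 mm
Final answer: delta = 1.862 mm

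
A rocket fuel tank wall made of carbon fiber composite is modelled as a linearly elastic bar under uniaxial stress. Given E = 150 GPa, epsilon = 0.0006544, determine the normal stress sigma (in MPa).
Model: a linearly elastic bar under uniaxial stress, so epsilon = sigma / E.
Solve for sigma: sigma = epsilon·E.
Convert to SI units:
  E = 150 GPa = 1.5 × 10¹¹ Pa
Substitute:
  sigma = 0.0006544 × (1.5 × 10¹¹)
  sigma = 9.816 × 10⁷ Pa
Convert: sigma = 9.816 × 10⁷ Pa = 98.16 MPa
Final answer: sigma = 98.16 MPa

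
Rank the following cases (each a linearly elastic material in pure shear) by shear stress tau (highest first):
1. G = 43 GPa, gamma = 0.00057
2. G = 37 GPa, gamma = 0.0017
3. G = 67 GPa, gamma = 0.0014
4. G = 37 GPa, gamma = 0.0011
Model: a linearly elastic material in pure shear, so tau = G·gamma (SI units).
  Case 1: tau = (4.3 × 10¹⁰) × 0.00057 = 2.451 × 10⁷ Pa = 24.51 MPa
  Case 2: tau = (3.7 × 10¹⁰) × 0.0017 = 6.29 × 10⁷ Pa = 62.9 MPa
  Case 3: tau = (6.7 × 10¹⁰) × 0.0014 = 9.38 × 10⁷ Pa = 93.8 MPa
  Case 4: tau = (3.7 × 10¹⁰) × 0.0011 = 4.07 × 10⁷ Pa = 40.7 MPa
Ordering: 93.8 MPa (case 3) > 62.9 MPa (case 2) > 40.7 MPa (case 4) > 24.51 MPa (case 1)
Final answer: 3, 2, 4, 1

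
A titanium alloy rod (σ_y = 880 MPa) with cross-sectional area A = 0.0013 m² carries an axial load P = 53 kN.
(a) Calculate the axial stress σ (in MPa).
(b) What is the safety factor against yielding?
(a) Axial stress σ = P/A. Convert P = 53 kN = 53000 N.
  σ = 53000 / 0.0013 = 4.077 × 10⁷ Pa = 40.77 MPa
(b) Safety factor SF = σ_y/σ = 880 / 40.77 = 21.58
Final answer: (a) σ = 40.77 MPa, (b) SF = 21.58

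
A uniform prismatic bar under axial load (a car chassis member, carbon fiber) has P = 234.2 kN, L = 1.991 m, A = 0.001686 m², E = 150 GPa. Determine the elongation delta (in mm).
Model: a uniform prismatic bar under axial load, so delta = (P·L) / (A·E).
Convert to SI units:
  P = 234.2 kN = 234200 N
  E = 150 GPa = 1.5 × 10¹¹ Pa
Substitute:
  delta = (234200 × 1.991) / (0.001686 × (1.5 × 10¹¹))
  delta = 0.001844 m
Convert: delta = 0.001844 m = 1.844 mm
Final answer: delta = 1.844 mm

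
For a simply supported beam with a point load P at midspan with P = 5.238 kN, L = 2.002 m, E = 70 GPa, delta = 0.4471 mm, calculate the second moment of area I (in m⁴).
Model: a simply supported beam with a point load P at midspan, so delta = (P·L^3) / (48·E·I).
Solve for I: I = (P·L^3) / (48·delta·E).
Convert to SI units:
  P = 5.238 kN = 5238 N
  E = 70 GPa = 7 × 10¹⁰ Pa
  delta = 0.4471 mm = 0.0004471 m
Substitute:
  I = (5238 × 2.002^3) / (48 × 0.0004471 × (7 × 10¹⁰))
  I = 2.798 × 10⁻⁵ m⁴
Final answer: I = 2.798 × 10⁻⁵ m⁴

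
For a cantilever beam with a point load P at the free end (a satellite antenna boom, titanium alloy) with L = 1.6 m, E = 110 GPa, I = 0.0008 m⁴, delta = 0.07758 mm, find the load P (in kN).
Model: a cantilever beam with a point load P at the free end, so delta = (P·L^3) / (3·E·I).
Solve for P: P = (3·delta·E·I) / L^3.
Convert to SI units:
  E = 110 GPa = 1.1 × 10¹¹ Pa
  delta = 0.07758 mm = 7.758 × 10⁻⁵ m
Substitute:
  P = (3 × (7.758 × 10⁻⁵) × (1.1 × 10¹¹) × 0.0008) / 1.6^3
  P = 5000 N
Convert: P = 5000 N = 5 kN
Final answer: P = 5 kN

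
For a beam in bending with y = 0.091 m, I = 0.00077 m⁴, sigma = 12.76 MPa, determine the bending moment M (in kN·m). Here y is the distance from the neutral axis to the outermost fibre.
Model: a beam in bending, so sigma = (M·y) / I.
Solve for M: M = (sigma·I) / y.
Convert to SI units:
  sigma = 12.76 MPa = 1.276 × 10⁷ Pa
Substitute:
  M = ((1.276 × 10⁷) × 0.00077) / 0.091
  M = 108000 N·m
Convert: M = 108000 N·m = 108 kN·m
Final answer: M = 108 kN·m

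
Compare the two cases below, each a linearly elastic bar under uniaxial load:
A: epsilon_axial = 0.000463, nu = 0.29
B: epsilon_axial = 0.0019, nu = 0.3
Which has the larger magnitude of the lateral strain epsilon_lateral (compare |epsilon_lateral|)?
Model: a linearly elastic bar under uniaxial load, so epsilon_lateral = -nu·epsilon_axial (SI units).
  A: epsilon_lateral = -(0.29 × 0.000463) = -0.0001343
  B: epsilon_lateral = -(0.3 × 0.0019) = -0.00057
|epsilon_lateral|: A = 0.0001343, B = 0.00057, so B is larger in magnitude.
Final answer: B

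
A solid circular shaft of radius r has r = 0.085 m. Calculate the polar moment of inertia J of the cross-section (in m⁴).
Model: a solid circular shaft of radius r, so J = (π·r^4) / 2.
Substitute:
  J = (π × 0.085^4) / 2
  J = 8.2 × 10⁻⁵ m⁴
Final answer: J = 8.2 × 10⁻⁵ m⁴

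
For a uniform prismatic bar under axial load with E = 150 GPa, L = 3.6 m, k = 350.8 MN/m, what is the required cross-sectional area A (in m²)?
Model: a uniform prismatic bar under axial load, so k = (A·E) / L.
Solve for A: A = (k·L) / E.
Convert to SI units:
  E = 150 GPa = 1.5 × 10¹¹ Pa
  k = 350.8 MN/m = 3.508 × 10⁸ N/m
Substitute:
  A = ((3.508 × 10⁸) × 3.6) / (1.5 × 10¹¹)
  A = 0.008419 m²
Final answer: A = 0.008419 m²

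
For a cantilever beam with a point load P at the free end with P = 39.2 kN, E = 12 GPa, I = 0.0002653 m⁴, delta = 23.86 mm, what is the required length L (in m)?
Model: a cantilever beam with a point load P at the free end, so delta = (P·L^3) / (3·E·I).
Solve for L: L = ((3·delta·E·I) / P)^(1/3).
Convert to SI units:
  P = 39.2 kN = 39200 N
  E = 12 GPa = 1.2 × 10¹⁰ Pa
  delta = 23.86 mm = 0.02386 m
Substitute:
  L = ((3 × 0.02386 × (1.2 × 10¹⁰) × 0.0002653) / 39200)^(1/3)
  L = 1.798 m
Final answer: L = 1.798 m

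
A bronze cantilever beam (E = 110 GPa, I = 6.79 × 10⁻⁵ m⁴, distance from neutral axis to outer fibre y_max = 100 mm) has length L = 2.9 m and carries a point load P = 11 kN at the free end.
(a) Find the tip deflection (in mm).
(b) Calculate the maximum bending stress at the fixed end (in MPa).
(a) Tip deflection of a cantilever with an end point load: δ = P·L^3 / (3·E·I). Convert P = 11 kN = 11000 N, E = 110 GPa = 1.1 × 10¹¹ Pa.
  δ = (11000 × 2.9^3) / (3 × (1.1 × 10¹¹) × (6.79 × 10⁻⁵)) = 0.01197 m = 11.97 mm
(b) Maximum bending moment at the fixed end: M = P·L = 11000 × 2.9 = 31900 N·m. Convert y_max = 100 mm = 0.1 m.
  σ = M·y_max / I = (31900 × 0.1) / (6.79 × 10⁻⁵) = 4.698 × 10⁷ Pa = 46.98 MPa
Final answer: (a) δ = 11.97 mm, (b) σ = 46.98 MPa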